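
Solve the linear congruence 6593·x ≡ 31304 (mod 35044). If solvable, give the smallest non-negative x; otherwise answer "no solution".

First find gcd(6593, 35044):
35044 = 5·6593 + 2079
6593 = 3·2079 + 356
2079 = 5·356 + 299
356 = 1·299 + 57
299 = 5·57 + 14
57 = 4·14 + 1
14 = 14·1 + 0
gcd = 1, so a unique solution mod 35044 exists.
Back-substitute for the Bézout coefficients:
1 = 57 − 4·14
1 = −4·299 + 21·57
1 = 21·356 − 25·299
1 = −25·2079 + 146·356
1 = 146·6593 − 463·2079
1 = −463·35044 + 2461·6593
So 6593·(2461) ≡ 1 (mod 35044), giving 6593⁻¹ ≡ 2461.
x ≡ 6593⁻¹·31304 ≡ 2461·31304 ≡ 12432 (mod 35044).

12432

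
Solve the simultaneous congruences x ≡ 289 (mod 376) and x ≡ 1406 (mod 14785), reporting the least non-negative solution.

2529641

Write x = 289 + 376·k. Then 376·k ≡ 1406 − 289 ≡ 1117 (mod 14785).
Need 376⁻¹ mod 14785. Extended Euclid on (14785, 376):
14785 = 39·376 + 121
376 = 3·121 + 13
121 = 9·13 + 4
13 = 3·4 + 1
4 = 4·1 + 0
Back-substitute:
1 = 13 − 3·4
1 = −3·121 + 28·13
1 = 28·376 − 87·121
1 = −87·14785 + 3421·376
376⁻¹ ≡ 3421 (mod 14785), so k ≡ 3421·1117 ≡ 6727 (mod 14785).
x = 289 + 376·6727 = 2529641.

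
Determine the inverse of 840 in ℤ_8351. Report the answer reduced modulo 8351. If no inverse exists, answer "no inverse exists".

Compute gcd(840, 8351):
8351 = 9·840 + 791
840 = 1·791 + 49
791 = 16·49 + 7
49 = 7·7 + 0
gcd(840, 8351) = 7 ≠ 1, so 840 has no multiplicative inverse modulo 8351.

no inverse exists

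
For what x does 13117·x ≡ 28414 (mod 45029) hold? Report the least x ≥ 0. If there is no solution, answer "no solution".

24379

First find gcd(13117, 45029):
45029 = 3×13117 + 5678
13117 = 2×5678 + 1761
5678 = 3×1761 + 395
1761 = 4×395 + 181
395 = 2×181 + 33
181 = 5×33 + 16
33 = 2×16 + 1
16 = 16×1 + 0
gcd = 1, so a unique solution mod 45029 exists.
Back-substitute for the Bézout coefficients:
1 = 33 − 2·16
1 = −2·181 + 11·33
1 = 11·395 − 24·181
1 = −24·1761 + 107·395
1 = 107·5678 − 345·1761
1 = −345·13117 + 797·5678
1 = 797·45029 − 2736·13117
So 13117·(-2736) ≡ 1 (mod 45029), giving 13117⁻¹ ≡ 42293.
x ≡ 13117⁻¹·28414 ≡ 42293·28414 ≡ 24379 (mod 45029).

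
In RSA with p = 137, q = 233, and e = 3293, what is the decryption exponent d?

φ(n) = (p−1)(q−1) = 136·232 = 31552.
Need d with 3293·d ≡ 1 (mod 31552). Apply the extended Euclidean algorithm:
31552 = 9·3293 + 1915
3293 = 1·1915 + 1378
1915 = 1·1378 + 537
1378 = 2·537 + 304
537 = 1·304 + 233
304 = 1·233 + 71
233 = 3·71 + 20
71 = 3·20 + 11
20 = 1·11 + 9
11 = 1·9 + 2
9 = 4·2 + 1
2 = 2·1 + 0
Back-substitute:
1 = 9 − 4·2
1 = −4·11 + 5·9
1 = 5·20 − 9·11
1 = −9·71 + 32·20
1 = 32·233 − 105·71
1 = −105·304 + 137·233
1 = 137·537 − 242·304
1 = −242·1378 + 621·537
1 = 621·1915 − 863·1378
1 = −863·3293 + 1484·1915
1 = 1484·31552 − 14219·3293
So 3293·(-14219) ≡ 1 (mod 31552), hence d ≡ -14219 ≡ 17333 (mod 31552).

17333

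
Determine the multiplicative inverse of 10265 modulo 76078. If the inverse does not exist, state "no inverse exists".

8323

Apply the Euclidean algorithm to 76078 and 10265:
76078 = 7·10265 + 4223
10265 = 2·4223 + 1819
4223 = 2·1819 + 585
1819 = 3·585 + 64
585 = 9·64 + 9
64 = 7·9 + 1
9 = 9·1 + 0
gcd = 1, so the inverse exists. Back-substitute:
1 = 64 − 7·9
1 = −7·585 + 64·64
1 = 64·1819 − 199·585
1 = −199·4223 + 462·1819
1 = 462·10265 − 1123·4223
1 = −1123·76078 + 8323·10265
So 10265·8323 ≡ 1 (mod 76078).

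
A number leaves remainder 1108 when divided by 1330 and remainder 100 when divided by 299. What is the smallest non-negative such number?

305678

Write x = 1108 + 1330·k. Then 1330·k ≡ 100 − 1108 ≡ 188 (mod 299).
Need 1330⁻¹ mod 299. Extended Euclid on (299, 134):
299 = 2·134 + 31
134 = 4·31 + 10
31 = 3·10 + 1
10 = 10·1 + 0
Back-substitute:
1 = 31 − 3·10
1 = −3·134 + 13·31
1 = 13·299 − 29·134
1330⁻¹ ≡ 270 (mod 299), so k ≡ 270·188 ≡ 229 (mod 299).
x = 1108 + 1330·229 = 305678.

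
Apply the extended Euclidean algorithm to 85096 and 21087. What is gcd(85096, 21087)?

11

Repeated division:
85096 = 4×21087 + 748
21087 = 28×748 + 143
748 = 5×143 + 33
143 = 4×33 + 11
33 = 3×11 + 0
gcd(85096, 21087) = 11.
Back-substituting:
11 = 143 − 4·33
11 = −4·748 + 21·143
11 = 21·21087 − 592·748
11 = −592·85096 + 2389·21087
So 11 = (-592)·85096 + (2389)·21087.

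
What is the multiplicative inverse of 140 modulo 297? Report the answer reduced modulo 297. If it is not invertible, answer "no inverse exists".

227

Run Euclid on (297, 140):
297 = 2*140 + 17
140 = 8*17 + 4
17 = 4*4 + 1
4 = 4*1 + 0
The gcd is 1. Working backward:
1 = 17 − 4·4
1 = −4·140 + 33·17
1 = 33·297 − 70·140
Thus 140·(-70) ≡ 1 (mod 297); reducing, -70 mod 297 = 227.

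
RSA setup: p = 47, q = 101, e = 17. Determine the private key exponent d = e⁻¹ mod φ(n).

1353

φ(n) = (p−1)(q−1) = 46·100 = 4600.
Need d with 17·d ≡ 1 (mod 4600). Apply the extended Euclidean algorithm:
4600 = 270*17 + 10
17 = 1*10 + 7
10 = 1*7 + 3
7 = 2*3 + 1
3 = 3*1 + 0
Back-substitute:
1 = 7 − 2·3
1 = −2·10 + 3·7
1 = 3·17 − 5·10
1 = −5·4600 + 1353·17
So 17·1353 ≡ 1 (mod 4600), hence d = 1353.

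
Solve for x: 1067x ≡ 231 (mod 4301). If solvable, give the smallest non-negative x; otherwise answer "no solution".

First find gcd(1067, 4301):
4301 = 4*1067 + 33
1067 = 32*33 + 11
33 = 3*11 + 0
gcd = 11 and 11 | 231, so solutions exist. Divide through by 11: 97x ≡ 21 (mod 391).
Now find 97⁻¹ mod 391:
391 = 4·97 + 3
97 = 32·3 + 1
3 = 3·1 + 0
Back-substitute:
1 = 97 − 32·3
1 = −32·391 + 129·97
So 97⁻¹ ≡ 129 (mod 391).
Then x ≡ 129·21 ≡ 363 (mod 391); the smallest non-negative solution is x = 363.

363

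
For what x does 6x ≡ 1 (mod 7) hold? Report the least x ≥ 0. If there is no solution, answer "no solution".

6

First find gcd(6, 7):
7 = 1×6 + 1
6 = 6×1 + 0
gcd = 1, so a unique solution mod 7 exists.
Back-substitute for the Bézout coefficients:
1 = 7 − 6
So 6·(-1) ≡ 1 (mod 7), giving 6⁻¹ ≡ 6.
x ≡ 6⁻¹·1 ≡ 6·1 ≡ 6 (mod 7).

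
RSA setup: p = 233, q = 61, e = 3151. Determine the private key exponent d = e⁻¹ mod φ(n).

φ(n) = (p−1)(q−1) = 232·60 = 13920.
Need d with 3151·d ≡ 1 (mod 13920). Apply the extended Euclidean algorithm:
13920 = 4·3151 + 1316
3151 = 2·1316 + 519
1316 = 2·519 + 278
519 = 1·278 + 241
278 = 1·241 + 37
241 = 6·37 + 19
37 = 1·19 + 18
19 = 1·18 + 1
18 = 18·1 + 0
Back-substitute:
1 = 19 − 18
1 = −37 + 2·19
1 = 2·241 − 13·37
1 = −13·278 + 15·241
1 = 15·519 − 28·278
1 = −28·1316 + 71·519
1 = 71·3151 − 170·1316
1 = −170·13920 + 751·3151
So 3151·751 ≡ 1 (mod 13920), hence d = 751.

751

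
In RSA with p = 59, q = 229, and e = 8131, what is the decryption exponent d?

9955

φ(n) = (p−1)(q−1) = 58·228 = 13224.
Need d with 8131·d ≡ 1 (mod 13224). Apply the extended Euclidean algorithm:
13224 = 1*8131 + 5093
8131 = 1*5093 + 3038
5093 = 1*3038 + 2055
3038 = 1*2055 + 983
2055 = 2*983 + 89
983 = 11*89 + 4
89 = 22*4 + 1
4 = 4*1 + 0
Back-substitute:
1 = 89 − 22·4
1 = −22·983 + 243·89
1 = 243·2055 − 508·983
1 = −508·3038 + 751·2055
1 = 751·5093 − 1259·3038
1 = −1259·8131 + 2010·5093
1 = 2010·13224 − 3269·8131
So 8131·(-3269) ≡ 1 (mod 13224), hence d ≡ -3269 ≡ 9955 (mod 13224).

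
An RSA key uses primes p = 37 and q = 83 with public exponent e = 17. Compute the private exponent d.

φ(n) = (p−1)(q−1) = 36·82 = 2952.
Need d with 17·d ≡ 1 (mod 2952). Apply the extended Euclidean algorithm:
2952 = 173·17 + 11
17 = 1·11 + 6
11 = 1·6 + 5
6 = 1·5 + 1
5 = 5·1 + 0
Back-substitute:
1 = 6 − 5
1 = −11 + 2·6
1 = 2·17 − 3·11
1 = −3·2952 + 521·17
So 17·521 ≡ 1 (mod 2952), hence d = 521.

521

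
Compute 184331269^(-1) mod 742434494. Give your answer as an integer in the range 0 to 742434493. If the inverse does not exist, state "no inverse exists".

gcd(742434494, 184331269) by repeated division:
742434494 = 4*184331269 + 5109418
184331269 = 36*5109418 + 392221
5109418 = 13*392221 + 10545
392221 = 37*10545 + 2056
10545 = 5*2056 + 265
2056 = 7*265 + 201
265 = 1*201 + 64
201 = 3*64 + 9
64 = 7*9 + 1
9 = 9*1 + 0
gcd = 1, so the inverse exists. Back-substitute:
1 = 64 − 7·9
1 = −7·201 + 22·64
1 = 22·265 − 29·201
1 = −29·2056 + 225·265
1 = 225·10545 − 1154·2056
1 = −1154·392221 + 42923·10545
1 = 42923·5109418 − 559153·392221
1 = −559153·184331269 + 20172431·5109418
1 = 20172431·742434494 − 81248877·184331269
Thus 184331269·(-81248877) ≡ 1 (mod 742434494); reducing, -81248877 mod 742434494 = 661185617.

661185617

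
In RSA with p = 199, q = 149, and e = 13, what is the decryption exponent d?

φ(n) = (p−1)(q−1) = 198·148 = 29304.
Need d with 13·d ≡ 1 (mod 29304). Apply the extended Euclidean algorithm:
29304 = 2254*13 + 2
13 = 6*2 + 1
2 = 2*1 + 0
Back-substitute:
1 = 13 − 6·2
1 = −6·29304 + 13525·13
So 13·13525 ≡ 1 (mod 29304), hence d = 13525.

13525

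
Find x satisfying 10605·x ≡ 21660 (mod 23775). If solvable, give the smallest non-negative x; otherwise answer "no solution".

First find gcd(10605, 23775):
23775 = 2*10605 + 2565
10605 = 4*2565 + 345
2565 = 7*345 + 150
345 = 2*150 + 45
150 = 3*45 + 15
45 = 3*15 + 0
gcd = 15 and 15 | 21660, so solutions exist. Divide through by 15: 707x ≡ 1444 (mod 1585).
Now find 707⁻¹ mod 1585:
1585 = 2×707 + 171
707 = 4×171 + 23
171 = 7×23 + 10
23 = 2×10 + 3
10 = 3×3 + 1
3 = 3×1 + 0
Back-substitute:
1 = 10 − 3·3
1 = −3·23 + 7·10
1 = 7·171 − 52·23
1 = −52·707 + 215·171
1 = 215·1585 − 482·707
So 707·(-482) ≡ 1 (mod 1585), i.e. 707⁻¹ ≡ 1103.
Then x ≡ 1103·1444 ≡ 1392 (mod 1585); the smallest non-negative solution is x = 1392.

1392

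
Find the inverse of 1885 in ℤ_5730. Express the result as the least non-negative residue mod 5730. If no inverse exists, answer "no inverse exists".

no inverse exists

Euclidean algorithm on 5730, 1885:
5730 = 3*1885 + 75
1885 = 25*75 + 10
75 = 7*10 + 5
10 = 2*5 + 0
gcd(1885, 5730) = 5 ≠ 1, so 1885 has no multiplicative inverse modulo 5730.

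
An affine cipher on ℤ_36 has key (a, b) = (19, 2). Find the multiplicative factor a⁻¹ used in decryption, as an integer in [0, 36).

19

gcd(36, 19) by repeated division:
36 = 1×19 + 17
19 = 1×17 + 2
17 = 8×2 + 1
2 = 2×1 + 0
gcd = 1, so the inverse exists. Back-substitute:
1 = 17 − 8·2
1 = −8·19 + 9·17
1 = 9·36 − 17·19
Hence 19⁻¹ ≡ -17 ≡ 19 (mod 36).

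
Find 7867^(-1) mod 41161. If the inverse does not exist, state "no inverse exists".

Extended Euclidean algorithm:
41161 = 5×7867 + 1826
7867 = 4×1826 + 563
1826 = 3×563 + 137
563 = 4×137 + 15
137 = 9×15 + 2
15 = 7×2 + 1
2 = 2×1 + 0
The gcd is 1. Working backward:
1 = 15 − 7·2
1 = −7·137 + 64·15
1 = 64·563 − 263·137
1 = −263·1826 + 853·563
1 = 853·7867 − 3675·1826
1 = −3675·41161 + 19228·7867
So 7867·19228 ≡ 1 (mod 41161).

19228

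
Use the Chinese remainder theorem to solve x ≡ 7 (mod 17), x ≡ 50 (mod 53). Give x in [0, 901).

Write x = 7 + 17·k. Then 17·k ≡ 50 − 7 ≡ 43 (mod 53).
Need 17⁻¹ mod 53. Extended Euclid on (53, 17):
53 = 3·17 + 2
17 = 8·2 + 1
2 = 2·1 + 0
Back-substitute:
1 = 17 − 8·2
1 = −8·53 + 25·17
17⁻¹ ≡ 25 (mod 53), so k ≡ 25·43 ≡ 15 (mod 53).
x = 7 + 17·15 = 262.

262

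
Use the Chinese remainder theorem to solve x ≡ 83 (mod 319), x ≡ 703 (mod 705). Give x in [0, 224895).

Write x = 83 + 319·k. Then 319·k ≡ 703 − 83 ≡ 620 (mod 705).
Need 319⁻¹ mod 705. Extended Euclid on (705, 319):
705 = 2·319 + 67
319 = 4·67 + 51
67 = 1·51 + 16
51 = 3·16 + 3
16 = 5·3 + 1
3 = 3·1 + 0
Back-substitute:
1 = 16 − 5·3
1 = −5·51 + 16·16
1 = 16·67 − 21·51
1 = −21·319 + 100·67
1 = 100·705 − 221·319
319⁻¹ ≡ 484 (mod 705), so k ≡ 484·620 ≡ 455 (mod 705).
x = 83 + 319·455 = 145228.

145228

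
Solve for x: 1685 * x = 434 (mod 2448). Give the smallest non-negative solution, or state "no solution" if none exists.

1594

First find gcd(1685, 2448):
2448 = 1×1685 + 763
1685 = 2×763 + 159
763 = 4×159 + 127
159 = 1×127 + 32
127 = 3×32 + 31
32 = 1×31 + 1
31 = 31×1 + 0
gcd = 1, so a unique solution mod 2448 exists.
Back-substitute for the Bézout coefficients:
1 = 32 − 31
1 = −127 + 4·32
1 = 4·159 − 5·127
1 = −5·763 + 24·159
1 = 24·1685 − 53·763
1 = −53·2448 + 77·1685
So 1685·(77) ≡ 1 (mod 2448), giving 1685⁻¹ ≡ 77.
x ≡ 1685⁻¹·434 ≡ 77·434 ≡ 1594 (mod 2448).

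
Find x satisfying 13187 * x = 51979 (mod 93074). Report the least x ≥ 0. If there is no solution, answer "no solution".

65467

First find gcd(13187, 93074):
93074 = 7×13187 + 765
13187 = 17×765 + 182
765 = 4×182 + 37
182 = 4×37 + 34
37 = 1×34 + 3
34 = 11×3 + 1
3 = 3×1 + 0
gcd = 1, so a unique solution mod 93074 exists.
Back-substitute for the Bézout coefficients:
1 = 34 − 11·3
1 = −11·37 + 12·34
1 = 12·182 − 59·37
1 = −59·765 + 248·182
1 = 248·13187 − 4275·765
1 = −4275·93074 + 30173·13187
So 13187·(30173) ≡ 1 (mod 93074), giving 13187⁻¹ ≡ 30173.
x ≡ 13187⁻¹·51979 ≡ 30173·51979 ≡ 65467 (mod 93074).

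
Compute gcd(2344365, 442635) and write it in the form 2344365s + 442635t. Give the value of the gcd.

Apply Euclid's algorithm to 2344365 and 442635:
2344365 = 5*442635 + 131190
442635 = 3*131190 + 49065
131190 = 2*49065 + 33060
49065 = 1*33060 + 16005
33060 = 2*16005 + 1050
16005 = 15*1050 + 255
1050 = 4*255 + 30
255 = 8*30 + 15
30 = 2*15 + 0
gcd(2344365, 442635) = 15.
Working backward:
15 = 255 − 8·30
15 = −8·1050 + 33·255
15 = 33·16005 − 503·1050
15 = −503·33060 + 1039·16005
15 = 1039·49065 − 1542·33060
15 = −1542·131190 + 4123·49065
15 = 4123·442635 − 13911·131190
15 = −13911·2344365 + 73678·442635
So 15 = (-13911)·2344365 + (73678)·442635.

15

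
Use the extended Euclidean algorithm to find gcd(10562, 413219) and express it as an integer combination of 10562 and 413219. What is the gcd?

Repeated division:
413219 = 39*10562 + 1301
10562 = 8*1301 + 154
1301 = 8*154 + 69
154 = 2*69 + 16
69 = 4*16 + 5
16 = 3*5 + 1
5 = 5*1 + 0
gcd(10562, 413219) = 1.
Working backward:
1 = 16 − 3·5
1 = −3·69 + 13·16
1 = 13·154 − 29·69
1 = −29·1301 + 245·154
1 = 245·10562 − 1989·1301
1 = −1989·413219 + 77816·10562
So 1 = (-1989)·413219 + (77816)·10562.

1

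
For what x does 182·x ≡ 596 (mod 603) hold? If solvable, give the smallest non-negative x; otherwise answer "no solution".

First find gcd(182, 603):
603 = 3·182 + 57
182 = 3·57 + 11
57 = 5·11 + 2
11 = 5·2 + 1
2 = 2·1 + 0
gcd = 1, so a unique solution mod 603 exists.
Back-substitute for the Bézout coefficients:
1 = 11 − 5·2
1 = −5·57 + 26·11
1 = 26·182 − 83·57
1 = −83·603 + 275·182
So 182·(275) ≡ 1 (mod 603), giving 182⁻¹ ≡ 275.
x ≡ 182⁻¹·596 ≡ 275·596 ≡ 487 (mod 603).

487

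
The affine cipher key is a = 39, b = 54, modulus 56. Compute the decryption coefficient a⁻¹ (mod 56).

23

Apply the Euclidean algorithm to 56 and 39:
56 = 1×39 + 17
39 = 2×17 + 5
17 = 3×5 + 2
5 = 2×2 + 1
2 = 2×1 + 0
The gcd is 1. Working backward:
1 = 5 − 2·2
1 = −2·17 + 7·5
1 = 7·39 − 16·17
1 = −16·56 + 23·39
So 39·23 ≡ 1 (mod 56).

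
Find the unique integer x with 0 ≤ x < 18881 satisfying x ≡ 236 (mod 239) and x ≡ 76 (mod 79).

Write x = 236 + 239·k. Then 239·k ≡ 76 − 236 ≡ 77 (mod 79).
Need 239⁻¹ mod 79. Extended Euclid on (79, 2):
79 = 39*2 + 1
2 = 2*1 + 0
Back-substitute:
1 = 79 − 39·2
239⁻¹ ≡ 40 (mod 79), so k ≡ 40·77 ≡ 78 (mod 79).
x = 236 + 239·78 = 18878.

18878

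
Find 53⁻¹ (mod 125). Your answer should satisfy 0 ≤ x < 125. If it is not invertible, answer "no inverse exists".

92

Extended Euclidean algorithm:
125 = 2*53 + 19
53 = 2*19 + 15
19 = 1*15 + 4
15 = 3*4 + 3
4 = 1*3 + 1
3 = 3*1 + 0
gcd = 1, so the inverse exists. Back-substitute:
1 = 4 − 3
1 = −15 + 4·4
1 = 4·19 − 5·15
1 = −5·53 + 14·19
1 = 14·125 − 33·53
Thus 53·(-33) ≡ 1 (mod 125); reducing, -33 mod 125 = 92.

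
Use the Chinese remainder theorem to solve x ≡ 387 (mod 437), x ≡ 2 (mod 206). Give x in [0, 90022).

29666

Write x = 387 + 437·k. Then 437·k ≡ 2 − 387 ≡ 27 (mod 206).
Need 437⁻¹ mod 206. Extended Euclid on (206, 25):
206 = 8×25 + 6
25 = 4×6 + 1
6 = 6×1 + 0
Back-substitute:
1 = 25 − 4·6
1 = −4·206 + 33·25
437⁻¹ ≡ 33 (mod 206), so k ≡ 33·27 ≡ 67 (mod 206).
x = 387 + 437·67 = 29666.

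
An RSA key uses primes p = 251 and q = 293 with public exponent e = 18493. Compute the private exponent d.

φ(n) = (p−1)(q−1) = 250·292 = 73000.
Need d with 18493·d ≡ 1 (mod 73000). Apply the extended Euclidean algorithm:
73000 = 3×18493 + 17521
18493 = 1×17521 + 972
17521 = 18×972 + 25
972 = 38×25 + 22
25 = 1×22 + 3
22 = 7×3 + 1
3 = 3×1 + 0
Back-substitute:
1 = 22 − 7·3
1 = −7·25 + 8·22
1 = 8·972 − 311·25
1 = −311·17521 + 5606·972
1 = 5606·18493 − 5917·17521
1 = −5917·73000 + 23357·18493
So 18493·23357 ≡ 1 (mod 73000), hence d = 23357.

23357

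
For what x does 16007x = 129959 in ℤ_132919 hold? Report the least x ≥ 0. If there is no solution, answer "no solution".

23757

First find gcd(16007, 132919):
132919 = 8*16007 + 4863
16007 = 3*4863 + 1418
4863 = 3*1418 + 609
1418 = 2*609 + 200
609 = 3*200 + 9
200 = 22*9 + 2
9 = 4*2 + 1
2 = 2*1 + 0
gcd = 1, so a unique solution mod 132919 exists.
Back-substitute for the Bézout coefficients:
1 = 9 − 4·2
1 = −4·200 + 89·9
1 = 89·609 − 271·200
1 = −271·1418 + 631·609
1 = 631·4863 − 2164·1418
1 = −2164·16007 + 7123·4863
1 = 7123·132919 − 59148·16007
So 16007·(-59148) ≡ 1 (mod 132919), giving 16007⁻¹ ≡ 73771.
x ≡ 16007⁻¹·129959 ≡ 73771·129959 ≡ 23757 (mod 132919).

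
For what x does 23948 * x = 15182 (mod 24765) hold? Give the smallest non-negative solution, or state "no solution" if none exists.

First find gcd(23948, 24765):
24765 = 1×23948 + 817
23948 = 29×817 + 255
817 = 3×255 + 52
255 = 4×52 + 47
52 = 1×47 + 5
47 = 9×5 + 2
5 = 2×2 + 1
2 = 2×1 + 0
gcd = 1, so a unique solution mod 24765 exists.
Back-substitute for the Bézout coefficients:
1 = 5 − 2·2
1 = −2·47 + 19·5
1 = 19·52 − 21·47
1 = −21·255 + 103·52
1 = 103·817 − 330·255
1 = −330·23948 + 9673·817
1 = 9673·24765 − 10003·23948
So 23948·(-10003) ≡ 1 (mod 24765), giving 23948⁻¹ ≡ 14762.
x ≡ 23948⁻¹·15182 ≡ 14762·15182 ≡ 18199 (mod 24765).

18199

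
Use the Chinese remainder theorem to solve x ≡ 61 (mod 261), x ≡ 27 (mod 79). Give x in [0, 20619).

Write x = 61 + 261·k. Then 261·k ≡ 27 − 61 ≡ 45 (mod 79).
Need 261⁻¹ mod 79. Extended Euclid on (79, 24):
79 = 3×24 + 7
24 = 3×7 + 3
7 = 2×3 + 1
3 = 3×1 + 0
Back-substitute:
1 = 7 − 2·3
1 = −2·24 + 7·7
1 = 7·79 − 23·24
261⁻¹ ≡ 56 (mod 79), so k ≡ 56·45 ≡ 71 (mod 79).
x = 61 + 261·71 = 18592.

18592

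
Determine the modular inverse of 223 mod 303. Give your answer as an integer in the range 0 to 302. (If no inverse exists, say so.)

178

Extended Euclidean algorithm:
303 = 1*223 + 80
223 = 2*80 + 63
80 = 1*63 + 17
63 = 3*17 + 12
17 = 1*12 + 5
12 = 2*5 + 2
5 = 2*2 + 1
2 = 2*1 + 0
Since gcd(223, 303) = 1, back-substitute to write 1 as a combination:
1 = 5 − 2·2
1 = −2·12 + 5·5
1 = 5·17 − 7·12
1 = −7·63 + 26·17
1 = 26·80 − 33·63
1 = −33·223 + 92·80
1 = 92·303 − 125·223
Thus 223·(-125) ≡ 1 (mod 303); reducing, -125 mod 303 = 178.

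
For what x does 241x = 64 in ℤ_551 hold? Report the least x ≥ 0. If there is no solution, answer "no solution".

78

First find gcd(241, 551):
551 = 2·241 + 69
241 = 3·69 + 34
69 = 2·34 + 1
34 = 34·1 + 0
gcd = 1, so a unique solution mod 551 exists.
Back-substitute for the Bézout coefficients:
1 = 69 − 2·34
1 = −2·241 + 7·69
1 = 7·551 − 16·241
So 241·(-16) ≡ 1 (mod 551), giving 241⁻¹ ≡ 535.
x ≡ 241⁻¹·64 ≡ 535·64 ≡ 78 (mod 551).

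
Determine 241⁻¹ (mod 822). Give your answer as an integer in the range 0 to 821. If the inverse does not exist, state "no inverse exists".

631

gcd(822, 241) by repeated division:
822 = 3×241 + 99
241 = 2×99 + 43
99 = 2×43 + 13
43 = 3×13 + 4
13 = 3×4 + 1
4 = 4×1 + 0
Since gcd(241, 822) = 1, back-substitute to write 1 as a combination:
1 = 13 − 3·4
1 = −3·43 + 10·13
1 = 10·99 − 23·43
1 = −23·241 + 56·99
1 = 56·822 − 191·241
So 241·(-191) ≡ 1 (mod 822), and -191 ≡ 631 (mod 822).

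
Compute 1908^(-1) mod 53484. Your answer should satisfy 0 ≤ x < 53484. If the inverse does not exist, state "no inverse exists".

Euclidean algorithm on 53484, 1908:
53484 = 28·1908 + 60
1908 = 31·60 + 48
60 = 1·48 + 12
48 = 4·12 + 0
The gcd is 12, not 1, hence no inverse exists.

no inverse exists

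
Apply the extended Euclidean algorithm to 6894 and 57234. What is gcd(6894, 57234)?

6

Euclidean algorithm:
57234 = 8×6894 + 2082
6894 = 3×2082 + 648
2082 = 3×648 + 138
648 = 4×138 + 96
138 = 1×96 + 42
96 = 2×42 + 12
42 = 3×12 + 6
12 = 2×6 + 0
gcd(6894, 57234) = 6.
Working backward:
6 = 42 − 3·12
6 = −3·96 + 7·42
6 = 7·138 − 10·96
6 = −10·648 + 47·138
6 = 47·2082 − 151·648
6 = −151·6894 + 500·2082
6 = 500·57234 − 4151·6894
So 6 = (500)·57234 + (-4151)·6894.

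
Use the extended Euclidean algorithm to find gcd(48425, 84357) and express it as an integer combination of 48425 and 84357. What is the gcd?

13

Apply Euclid's algorithm to 84357 and 48425:
84357 = 1*48425 + 35932
48425 = 1*35932 + 12493
35932 = 2*12493 + 10946
12493 = 1*10946 + 1547
10946 = 7*1547 + 117
1547 = 13*117 + 26
117 = 4*26 + 13
26 = 2*13 + 0
gcd(48425, 84357) = 13.
Back-substituting:
13 = 117 − 4·26
13 = −4·1547 + 53·117
13 = 53·10946 − 375·1547
13 = −375·12493 + 428·10946
13 = 428·35932 − 1231·12493
13 = −1231·48425 + 1659·35932
13 = 1659·84357 − 2890·48425
So 13 = (1659)·84357 + (-2890)·48425.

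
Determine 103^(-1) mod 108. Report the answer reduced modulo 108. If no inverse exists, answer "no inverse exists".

43

gcd(108, 103) by repeated division:
108 = 1·103 + 5
103 = 20·5 + 3
5 = 1·3 + 2
3 = 1·2 + 1
2 = 2·1 + 0
gcd = 1, so the inverse exists. Back-substitute:
1 = 3 − 2
1 = −5 + 2·3
1 = 2·103 − 41·5
1 = −41·108 + 43·103
So 103·43 ≡ 1 (mod 108).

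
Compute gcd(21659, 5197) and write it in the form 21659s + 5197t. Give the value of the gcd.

1

Apply Euclid's algorithm to 21659 and 5197:
21659 = 4·5197 + 871
5197 = 5·871 + 842
871 = 1·842 + 29
842 = 29·29 + 1
29 = 29·1 + 0
gcd(21659, 5197) = 1.
Back-substituting:
1 = 842 − 29·29
1 = −29·871 + 30·842
1 = 30·5197 − 179·871
1 = −179·21659 + 746·5197
So 1 = (-179)·21659 + (746)·5197.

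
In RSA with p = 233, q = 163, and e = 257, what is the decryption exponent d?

4241

φ(n) = (p−1)(q−1) = 232·162 = 37584.
Need d with 257·d ≡ 1 (mod 37584). Apply the extended Euclidean algorithm:
37584 = 146*257 + 62
257 = 4*62 + 9
62 = 6*9 + 8
9 = 1*8 + 1
8 = 8*1 + 0
Back-substitute:
1 = 9 − 8
1 = −62 + 7·9
1 = 7·257 − 29·62
1 = −29·37584 + 4241·257
So 257·4241 ≡ 1 (mod 37584), hence d = 4241.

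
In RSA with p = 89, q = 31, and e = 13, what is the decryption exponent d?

2437

φ(n) = (p−1)(q−1) = 88·30 = 2640.
Need d with 13·d ≡ 1 (mod 2640). Apply the extended Euclidean algorithm:
2640 = 203×13 + 1
13 = 13×1 + 0
Back-substitute:
1 = 2640 − 203·13
So 13·(-203) ≡ 1 (mod 2640), hence d ≡ -203 ≡ 2437 (mod 2640).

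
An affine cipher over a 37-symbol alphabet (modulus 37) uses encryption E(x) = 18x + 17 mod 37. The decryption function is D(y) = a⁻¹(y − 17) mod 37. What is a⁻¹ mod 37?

gcd(37, 18) by repeated division:
37 = 2*18 + 1
18 = 18*1 + 0
gcd = 1, so the inverse exists. Back-substitute:
1 = 37 − 2·18
Hence 18⁻¹ ≡ -2 ≡ 35 (mod 37).

35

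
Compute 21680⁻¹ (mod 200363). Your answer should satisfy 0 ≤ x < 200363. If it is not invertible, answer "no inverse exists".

10471

Apply the Euclidean algorithm to 200363 and 21680:
200363 = 9×21680 + 5243
21680 = 4×5243 + 708
5243 = 7×708 + 287
708 = 2×287 + 134
287 = 2×134 + 19
134 = 7×19 + 1
19 = 19×1 + 0
Since gcd(21680, 200363) = 1, back-substitute to write 1 as a combination:
1 = 134 − 7·19
1 = −7·287 + 15·134
1 = 15·708 − 37·287
1 = −37·5243 + 274·708
1 = 274·21680 − 1133·5243
1 = −1133·200363 + 10471·21680
So 21680·10471 ≡ 1 (mod 200363).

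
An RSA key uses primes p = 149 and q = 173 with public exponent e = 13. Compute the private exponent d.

11749

φ(n) = (p−1)(q−1) = 148·172 = 25456.
Need d with 13·d ≡ 1 (mod 25456). Apply the extended Euclidean algorithm:
25456 = 1958·13 + 2
13 = 6·2 + 1
2 = 2·1 + 0
Back-substitute:
1 = 13 − 6·2
1 = −6·25456 + 11749·13
So 13·11749 ≡ 1 (mod 25456), hence d = 11749.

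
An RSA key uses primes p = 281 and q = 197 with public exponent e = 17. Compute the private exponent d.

12913

φ(n) = (p−1)(q−1) = 280·196 = 54880.
Need d with 17·d ≡ 1 (mod 54880). Apply the extended Euclidean algorithm:
54880 = 3228*17 + 4
17 = 4*4 + 1
4 = 4*1 + 0
Back-substitute:
1 = 17 − 4·4
1 = −4·54880 + 12913·17
So 17·12913 ≡ 1 (mod 54880), hence d = 12913.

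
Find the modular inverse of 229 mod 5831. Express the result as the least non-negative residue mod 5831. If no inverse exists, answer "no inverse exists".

Apply the Euclidean algorithm to 5831 and 229:
5831 = 25·229 + 106
229 = 2·106 + 17
106 = 6·17 + 4
17 = 4·4 + 1
4 = 4·1 + 0
Since gcd(229, 5831) = 1, back-substitute to write 1 as a combination:
1 = 17 − 4·4
1 = −4·106 + 25·17
1 = 25·229 − 54·106
1 = −54·5831 + 1375·229
So 229·1375 ≡ 1 (mod 5831).

1375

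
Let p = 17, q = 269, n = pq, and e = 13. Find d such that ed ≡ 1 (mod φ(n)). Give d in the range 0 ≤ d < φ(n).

2309

φ(n) = (p−1)(q−1) = 16·268 = 4288.
Need d with 13·d ≡ 1 (mod 4288). Apply the extended Euclidean algorithm:
4288 = 329*13 + 11
13 = 1*11 + 2
11 = 5*2 + 1
2 = 2*1 + 0
Back-substitute:
1 = 11 − 5·2
1 = −5·13 + 6·11
1 = 6·4288 − 1979·13
So 13·(-1979) ≡ 1 (mod 4288), hence d ≡ -1979 ≡ 2309 (mod 4288).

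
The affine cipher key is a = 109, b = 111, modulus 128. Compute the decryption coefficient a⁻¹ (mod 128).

Run Euclid on (128, 109):
128 = 1·109 + 19
109 = 5·19 + 14
19 = 1·14 + 5
14 = 2·5 + 4
5 = 1·4 + 1
4 = 4·1 + 0
gcd = 1, so the inverse exists. Back-substitute:
1 = 5 − 4
1 = −14 + 3·5
1 = 3·19 − 4·14
1 = −4·109 + 23·19
1 = 23·128 − 27·109
Thus 109·(-27) ≡ 1 (mod 128); reducing, -27 mod 128 = 101.

101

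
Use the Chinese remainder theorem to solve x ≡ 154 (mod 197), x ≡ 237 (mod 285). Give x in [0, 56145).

45267

Write x = 154 + 197·k. Then 197·k ≡ 237 − 154 ≡ 83 (mod 285).
Need 197⁻¹ mod 285. Extended Euclid on (285, 197):
285 = 1×197 + 88
197 = 2×88 + 21
88 = 4×21 + 4
21 = 5×4 + 1
4 = 4×1 + 0
Back-substitute:
1 = 21 − 5·4
1 = −5·88 + 21·21
1 = 21·197 − 47·88
1 = −47·285 + 68·197
197⁻¹ ≡ 68 (mod 285), so k ≡ 68·83 ≡ 229 (mod 285).
x = 154 + 197·229 = 45267.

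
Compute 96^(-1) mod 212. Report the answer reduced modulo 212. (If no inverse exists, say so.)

no inverse exists

Euclidean algorithm on 212, 96:
212 = 2×96 + 20
96 = 4×20 + 16
20 = 1×16 + 4
16 = 4×4 + 0
Since gcd = 4 > 1, 96 is not a unit mod 212.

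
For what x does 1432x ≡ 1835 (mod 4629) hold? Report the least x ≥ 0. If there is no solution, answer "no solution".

First find gcd(1432, 4629):
4629 = 3×1432 + 333
1432 = 4×333 + 100
333 = 3×100 + 33
100 = 3×33 + 1
33 = 33×1 + 0
gcd = 1, so a unique solution mod 4629 exists.
Back-substitute for the Bézout coefficients:
1 = 100 − 3·33
1 = −3·333 + 10·100
1 = 10·1432 − 43·333
1 = −43·4629 + 139·1432
So 1432·(139) ≡ 1 (mod 4629), giving 1432⁻¹ ≡ 139.
x ≡ 1432⁻¹·1835 ≡ 139·1835 ≡ 470 (mod 4629).

470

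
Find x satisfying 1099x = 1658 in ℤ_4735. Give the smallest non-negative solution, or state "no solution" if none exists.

3612

First find gcd(1099, 4735):
4735 = 4·1099 + 339
1099 = 3·339 + 82
339 = 4·82 + 11
82 = 7·11 + 5
11 = 2·5 + 1
5 = 5·1 + 0
gcd = 1, so a unique solution mod 4735 exists.
Back-substitute for the Bézout coefficients:
1 = 11 − 2·5
1 = −2·82 + 15·11
1 = 15·339 − 62·82
1 = −62·1099 + 201·339
1 = 201·4735 − 866·1099
So 1099·(-866) ≡ 1 (mod 4735), giving 1099⁻¹ ≡ 3869.
x ≡ 1099⁻¹·1658 ≡ 3869·1658 ≡ 3612 (mod 4735).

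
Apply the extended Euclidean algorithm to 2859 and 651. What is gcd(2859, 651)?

3

Apply Euclid's algorithm to 2859 and 651:
2859 = 4×651 + 255
651 = 2×255 + 141
255 = 1×141 + 114
141 = 1×114 + 27
114 = 4×27 + 6
27 = 4×6 + 3
6 = 2×3 + 0
gcd(2859, 651) = 3.
Express as a combination:
3 = 27 − 4·6
3 = −4·114 + 17·27
3 = 17·141 − 21·114
3 = −21·255 + 38·141
3 = 38·651 − 97·255
3 = −97·2859 + 426·651
So 3 = (-97)·2859 + (426)·651.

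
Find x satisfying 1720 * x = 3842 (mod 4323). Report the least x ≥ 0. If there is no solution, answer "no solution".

1274

First find gcd(1720, 4323):
4323 = 2×1720 + 883
1720 = 1×883 + 837
883 = 1×837 + 46
837 = 18×46 + 9
46 = 5×9 + 1
9 = 9×1 + 0
gcd = 1, so a unique solution mod 4323 exists.
Back-substitute for the Bézout coefficients:
1 = 46 − 5·9
1 = −5·837 + 91·46
1 = 91·883 − 96·837
1 = −96·1720 + 187·883
1 = 187·4323 − 470·1720
So 1720·(-470) ≡ 1 (mod 4323), giving 1720⁻¹ ≡ 3853.
x ≡ 1720⁻¹·3842 ≡ 3853·3842 ≡ 1274 (mod 4323).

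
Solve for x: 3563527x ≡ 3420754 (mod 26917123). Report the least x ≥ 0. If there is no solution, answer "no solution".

First find gcd(3563527, 26917123):
26917123 = 7×3563527 + 1972434
3563527 = 1×1972434 + 1591093
1972434 = 1×1591093 + 381341
1591093 = 4×381341 + 65729
381341 = 5×65729 + 52696
65729 = 1×52696 + 13033
52696 = 4×13033 + 564
13033 = 23×564 + 61
564 = 9×61 + 15
61 = 4×15 + 1
15 = 15×1 + 0
gcd = 1, so a unique solution mod 26917123 exists.
Back-substitute for the Bézout coefficients:
1 = 61 − 4·15
1 = −4·564 + 37·61
1 = 37·13033 − 855·564
1 = −855·52696 + 3457·13033
1 = 3457·65729 − 4312·52696
1 = −4312·381341 + 25017·65729
1 = 25017·1591093 − 104380·381341
1 = −104380·1972434 + 129397·1591093
1 = 129397·3563527 − 233777·1972434
1 = −233777·26917123 + 1765836·3563527
So 3563527·(1765836) ≡ 1 (mod 26917123), giving 3563527⁻¹ ≡ 1765836.
x ≡ 3563527⁻¹·3420754 ≡ 1765836·3420754 ≡ 18987914 (mod 26917123).

18987914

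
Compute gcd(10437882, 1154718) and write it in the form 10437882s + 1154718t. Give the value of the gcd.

Euclidean algorithm:
10437882 = 9·1154718 + 45420
1154718 = 25·45420 + 19218
45420 = 2·19218 + 6984
19218 = 2·6984 + 5250
6984 = 1·5250 + 1734
5250 = 3·1734 + 48
1734 = 36·48 + 6
48 = 8·6 + 0
gcd(10437882, 1154718) = 6.
Working backward:
6 = 1734 − 36·48
6 = −36·5250 + 109·1734
6 = 109·6984 − 145·5250
6 = −145·19218 + 399·6984
6 = 399·45420 − 943·19218
6 = −943·1154718 + 23974·45420
6 = 23974·10437882 − 216709·1154718
So 6 = (23974)·10437882 + (-216709)·1154718.

6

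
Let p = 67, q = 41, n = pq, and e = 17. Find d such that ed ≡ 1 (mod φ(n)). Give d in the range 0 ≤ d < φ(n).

1553

φ(n) = (p−1)(q−1) = 66·40 = 2640.
Need d with 17·d ≡ 1 (mod 2640). Apply the extended Euclidean algorithm:
2640 = 155×17 + 5
17 = 3×5 + 2
5 = 2×2 + 1
2 = 2×1 + 0
Back-substitute:
1 = 5 − 2·2
1 = −2·17 + 7·5
1 = 7·2640 − 1087·17
So 17·(-1087) ≡ 1 (mod 2640), hence d ≡ -1087 ≡ 1553 (mod 2640).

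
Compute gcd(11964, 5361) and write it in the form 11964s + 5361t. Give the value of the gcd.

3

Apply Euclid's algorithm to 11964 and 5361:
11964 = 2·5361 + 1242
5361 = 4·1242 + 393
1242 = 3·393 + 63
393 = 6·63 + 15
63 = 4·15 + 3
15 = 5·3 + 0
gcd(11964, 5361) = 3.
Express as a combination:
3 = 63 − 4·15
3 = −4·393 + 25·63
3 = 25·1242 − 79·393
3 = −79·5361 + 341·1242
3 = 341·11964 − 761·5361
So 3 = (341)·11964 + (-761)·5361.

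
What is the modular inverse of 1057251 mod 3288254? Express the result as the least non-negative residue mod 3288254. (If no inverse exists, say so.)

Apply the Euclidean algorithm to 3288254 and 1057251:
3288254 = 3·1057251 + 116501
1057251 = 9·116501 + 8742
116501 = 13·8742 + 2855
8742 = 3·2855 + 177
2855 = 16·177 + 23
177 = 7·23 + 16
23 = 1·16 + 7
16 = 2·7 + 2
7 = 3·2 + 1
2 = 2·1 + 0
gcd = 1, so the inverse exists. Back-substitute:
1 = 7 − 3·2
1 = −3·16 + 7·7
1 = 7·23 − 10·16
1 = −10·177 + 77·23
1 = 77·2855 − 1242·177
1 = −1242·8742 + 3803·2855
1 = 3803·116501 − 50681·8742
1 = −50681·1057251 + 459932·116501
1 = 459932·3288254 − 1430477·1057251
Thus 1057251·(-1430477) ≡ 1 (mod 3288254); reducing, -1430477 mod 3288254 = 1857777.

1857777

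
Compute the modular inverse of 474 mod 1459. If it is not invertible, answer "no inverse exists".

Apply the Euclidean algorithm to 1459 and 474:
1459 = 3*474 + 37
474 = 12*37 + 30
37 = 1*30 + 7
30 = 4*7 + 2
7 = 3*2 + 1
2 = 2*1 + 0
The gcd is 1. Working backward:
1 = 7 − 3·2
1 = −3·30 + 13·7
1 = 13·37 − 16·30
1 = −16·474 + 205·37
1 = 205·1459 − 631·474
Hence 474⁻¹ ≡ -631 ≡ 828 (mod 1459).

828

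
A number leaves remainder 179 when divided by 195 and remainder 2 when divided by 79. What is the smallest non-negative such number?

10904

Write x = 179 + 195·k. Then 195·k ≡ 2 − 179 ≡ 60 (mod 79).
Need 195⁻¹ mod 79. Extended Euclid on (79, 37):
79 = 2·37 + 5
37 = 7·5 + 2
5 = 2·2 + 1
2 = 2·1 + 0
Back-substitute:
1 = 5 − 2·2
1 = −2·37 + 15·5
1 = 15·79 − 32·37
195⁻¹ ≡ 47 (mod 79), so k ≡ 47·60 ≡ 55 (mod 79).
x = 179 + 195·55 = 10904.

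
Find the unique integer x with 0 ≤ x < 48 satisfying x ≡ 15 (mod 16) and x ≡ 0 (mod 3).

Write x = 15 + 16·k. Then 16·k ≡ 0 − 15 ≡ 0 (mod 3).
Need 16⁻¹ mod 3. Extended Euclid on (3, 1):
3 = 3×1 + 0
16⁻¹ ≡ 1 (mod 3), so k ≡ 1·0 ≡ 0 (mod 3).
x = 15 + 16·0 = 15.

15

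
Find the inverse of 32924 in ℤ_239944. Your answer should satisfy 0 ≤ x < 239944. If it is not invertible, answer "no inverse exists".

Compute gcd(32924, 239944):
239944 = 7·32924 + 9476
32924 = 3·9476 + 4496
9476 = 2·4496 + 484
4496 = 9·484 + 140
484 = 3·140 + 64
140 = 2·64 + 12
64 = 5·12 + 4
12 = 3·4 + 0
The gcd is 4, not 1, hence no inverse exists.

no inverse exists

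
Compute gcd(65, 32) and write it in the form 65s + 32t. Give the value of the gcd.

Apply Euclid's algorithm to 65 and 32:
65 = 2·32 + 1
32 = 32·1 + 0
gcd(65, 32) = 1.
Express as a combination:
1 = 65 − 2·32
So 1 = (1)·65 + (-2)·32.

1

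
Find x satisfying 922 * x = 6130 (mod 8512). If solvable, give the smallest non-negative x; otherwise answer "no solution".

First find gcd(922, 8512):
8512 = 9*922 + 214
922 = 4*214 + 66
214 = 3*66 + 16
66 = 4*16 + 2
16 = 8*2 + 0
gcd = 2 and 2 | 6130, so solutions exist. Divide through by 2: 461x ≡ 3065 (mod 4256).
Now find 461⁻¹ mod 4256:
4256 = 9*461 + 107
461 = 4*107 + 33
107 = 3*33 + 8
33 = 4*8 + 1
8 = 8*1 + 0
Back-substitute:
1 = 33 − 4·8
1 = −4·107 + 13·33
1 = 13·461 − 56·107
1 = −56·4256 + 517·461
So 461⁻¹ ≡ 517 (mod 4256).
Then x ≡ 517·3065 ≡ 1373 (mod 4256); the smallest non-negative solution is x = 1373.

1373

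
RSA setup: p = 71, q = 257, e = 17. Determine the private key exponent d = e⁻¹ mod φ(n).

8433

φ(n) = (p−1)(q−1) = 70·256 = 17920.
Need d with 17·d ≡ 1 (mod 17920). Apply the extended Euclidean algorithm:
17920 = 1054*17 + 2
17 = 8*2 + 1
2 = 2*1 + 0
Back-substitute:
1 = 17 − 8·2
1 = −8·17920 + 8433·17
So 17·8433 ≡ 1 (mod 17920), hence d = 8433.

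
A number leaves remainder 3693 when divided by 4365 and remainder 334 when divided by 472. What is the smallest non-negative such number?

758838

Write x = 3693 + 4365·k. Then 4365·k ≡ 334 − 3693 ≡ 417 (mod 472).
Need 4365⁻¹ mod 472. Extended Euclid on (472, 117):
472 = 4*117 + 4
117 = 29*4 + 1
4 = 4*1 + 0
Back-substitute:
1 = 117 − 29·4
1 = −29·472 + 117·117
4365⁻¹ ≡ 117 (mod 472), so k ≡ 117·417 ≡ 173 (mod 472).
x = 3693 + 4365·173 = 758838.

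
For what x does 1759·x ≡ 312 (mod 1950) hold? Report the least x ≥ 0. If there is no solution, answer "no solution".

First find gcd(1759, 1950):
1950 = 1·1759 + 191
1759 = 9·191 + 40
191 = 4·40 + 31
40 = 1·31 + 9
31 = 3·9 + 4
9 = 2·4 + 1
4 = 4·1 + 0
gcd = 1, so a unique solution mod 1950 exists.
Back-substitute for the Bézout coefficients:
1 = 9 − 2·4
1 = −2·31 + 7·9
1 = 7·40 − 9·31
1 = −9·191 + 43·40
1 = 43·1759 − 396·191
1 = −396·1950 + 439·1759
So 1759·(439) ≡ 1 (mod 1950), giving 1759⁻¹ ≡ 439.
x ≡ 1759⁻¹·312 ≡ 439·312 ≡ 468 (mod 1950).

468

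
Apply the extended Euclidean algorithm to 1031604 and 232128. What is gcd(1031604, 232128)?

Apply Euclid's algorithm to 1031604 and 232128:
1031604 = 4×232128 + 103092
232128 = 2×103092 + 25944
103092 = 3×25944 + 25260
25944 = 1×25260 + 684
25260 = 36×684 + 636
684 = 1×636 + 48
636 = 13×48 + 12
48 = 4×12 + 0
gcd(1031604, 232128) = 12.
Express as a combination:
12 = 636 − 13·48
12 = −13·684 + 14·636
12 = 14·25260 − 517·684
12 = −517·25944 + 531·25260
12 = 531·103092 − 2110·25944
12 = −2110·232128 + 4751·103092
12 = 4751·1031604 − 21114·232128
So 12 = (4751)·1031604 + (-21114)·232128.

12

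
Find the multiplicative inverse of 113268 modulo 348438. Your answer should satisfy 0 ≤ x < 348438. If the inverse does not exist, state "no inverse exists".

no inverse exists

Compute gcd(113268, 348438):
348438 = 3*113268 + 8634
113268 = 13*8634 + 1026
8634 = 8*1026 + 426
1026 = 2*426 + 174
426 = 2*174 + 78
174 = 2*78 + 18
78 = 4*18 + 6
18 = 3*6 + 0
Since gcd = 6 > 1, 113268 is not a unit mod 348438.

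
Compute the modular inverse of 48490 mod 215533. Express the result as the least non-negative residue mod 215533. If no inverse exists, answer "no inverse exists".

146606

Apply the Euclidean algorithm to 215533 and 48490:
215533 = 4·48490 + 21573
48490 = 2·21573 + 5344
21573 = 4·5344 + 197
5344 = 27·197 + 25
197 = 7·25 + 22
25 = 1·22 + 3
22 = 7·3 + 1
3 = 3·1 + 0
The gcd is 1. Working backward:
1 = 22 − 7·3
1 = −7·25 + 8·22
1 = 8·197 − 63·25
1 = −63·5344 + 1709·197
1 = 1709·21573 − 6899·5344
1 = −6899·48490 + 15507·21573
1 = 15507·215533 − 68927·48490
Hence 48490⁻¹ ≡ -68927 ≡ 146606 (mod 215533).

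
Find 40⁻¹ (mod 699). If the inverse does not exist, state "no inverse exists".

367

Extended Euclidean algorithm:
699 = 17*40 + 19
40 = 2*19 + 2
19 = 9*2 + 1
2 = 2*1 + 0
Since gcd(40, 699) = 1, back-substitute to write 1 as a combination:
1 = 19 − 9·2
1 = −9·40 + 19·19
1 = 19·699 − 332·40
Hence 40⁻¹ ≡ -332 ≡ 367 (mod 699).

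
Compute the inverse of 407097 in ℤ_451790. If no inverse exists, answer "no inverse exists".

Apply the Euclidean algorithm to 451790 and 407097:
451790 = 1×407097 + 44693
407097 = 9×44693 + 4860
44693 = 9×4860 + 953
4860 = 5×953 + 95
953 = 10×95 + 3
95 = 31×3 + 2
3 = 1×2 + 1
2 = 2×1 + 0
Since gcd(407097, 451790) = 1, back-substitute to write 1 as a combination:
1 = 3 − 2
1 = −95 + 32·3
1 = 32·953 − 321·95
1 = −321·4860 + 1637·953
1 = 1637·44693 − 15054·4860
1 = −15054·407097 + 137123·44693
1 = 137123·451790 − 152177·407097
So 407097·(-152177) ≡ 1 (mod 451790), and -152177 ≡ 299613 (mod 451790).

299613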